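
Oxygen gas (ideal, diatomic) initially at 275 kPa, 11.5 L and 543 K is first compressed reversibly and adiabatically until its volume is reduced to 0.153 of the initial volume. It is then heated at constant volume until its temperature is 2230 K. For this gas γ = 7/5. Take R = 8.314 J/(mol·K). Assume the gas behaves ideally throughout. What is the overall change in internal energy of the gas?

24600 J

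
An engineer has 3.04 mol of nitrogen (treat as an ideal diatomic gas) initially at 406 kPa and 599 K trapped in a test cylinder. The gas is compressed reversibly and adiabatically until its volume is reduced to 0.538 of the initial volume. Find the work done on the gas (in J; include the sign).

V₁ = nRT₁/P₁ = 3.04×8.314×599/406 = 37.3 L.
Adiabatic: TV^(γ−1) = const ⇒ T₂ = 599×(1.86)^0.400 = 768 K; PV^γ = const ⇒ P₂ = 967 kPa.
ΔU = nCvΔT = 3.04×20.8×(768−599) = 10700 J.
Q = 0 for an adiabatic process, so W = −ΔU = -10700 J.
Work done on the gas = −W_by = 10700 J.

10700 J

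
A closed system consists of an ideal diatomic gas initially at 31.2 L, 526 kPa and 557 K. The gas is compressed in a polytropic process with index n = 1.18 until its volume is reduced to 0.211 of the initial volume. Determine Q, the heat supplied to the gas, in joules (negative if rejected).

-16200 J

n = P₁V₁/(RT₁) = 526×31.2/(8.314×557) = 3.54 mol.
Polytropic n=1.18: T₂ = T₁(V₁/V₂)^(n−1) = 557×(4.74)^0.18 = 737 K; P₂ = P₁(V₁/V₂)^n = 3300 kPa.
W = (P₁V₁−P₂V₂)/(n−1) = (526×31.2−3300×6.58)/0.18 = -29500 J.
ΔU = nCvΔT = 3.54×20.8×(737−557) = 13300 J.
Q = ΔU + W = -16200 J.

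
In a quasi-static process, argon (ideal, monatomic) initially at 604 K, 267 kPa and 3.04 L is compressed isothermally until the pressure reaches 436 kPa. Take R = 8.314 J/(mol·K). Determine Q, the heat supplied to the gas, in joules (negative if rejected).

n = P₁V₁/(RT₁) = 267×3.04/(8.314×604) = 0.162 mol.
Isothermal: T stays 604 K; PV = const ⇒ V₂ = 1.86 L, P₂ = 436 kPa.
ΔU = 0 (ideal gas, T constant).
W = nRT ln(V₂/V₁) = 0.162×8.314×604×ln(0.612) = -398 J.
Q = ΔU + W = -398 J.

-398 J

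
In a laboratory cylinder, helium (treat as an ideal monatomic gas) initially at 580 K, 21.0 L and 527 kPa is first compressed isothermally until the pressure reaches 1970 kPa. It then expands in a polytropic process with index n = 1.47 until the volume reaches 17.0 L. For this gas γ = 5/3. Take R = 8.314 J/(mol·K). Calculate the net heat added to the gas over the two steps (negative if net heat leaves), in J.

n = P₁V₁/(RT₁) = 527×21.0/(8.314×580) = 2.30 mol.
Step 1 — Isothermal: T stays 580 K; PV = const ⇒ V₂ = 5.62 L, P₂ = 1970 kPa.
ΔU = 0 (ideal gas, T constant).
W = nRT ln(V₂/V₁) = 2.30×8.314×580×ln(0.268) = -14600 J.
Q = ΔU + W = -14600 J.
State after step 1: P = 1970 kPa, V = 5.62 L, T = 580 K.
Step 2 — Polytropic n=1.47: T₂ = T₁(V₁/V₂)^(n−1) = 580×(0.330)^0.47 = 345 K; P₂ = P₁(V₁/V₂)^n = 387 kPa.
W = (P₁V₁−P₂V₂)/(n−1) = (1970×5.62−387×17.0)/0.47 = 9550 J.
ΔU = nCvΔT = 2.30×12.5×(345−580) = -6740 J.
Q = ΔU + W = 2820 J.
Net over both steps: W = -5040 J, Q = -11800 J, ΔU = -6740 J.

-11800 J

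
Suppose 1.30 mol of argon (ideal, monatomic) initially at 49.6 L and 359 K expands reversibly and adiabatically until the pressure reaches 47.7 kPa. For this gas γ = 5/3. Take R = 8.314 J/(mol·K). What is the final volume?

P₁ = nRT₁/V₁ = 1.30×8.314×359/49.6 = 78.2 kPa.
Adiabatic: T₂/T₁ = (P₂/P₁)^((γ−1)/γ) ⇒ T₂ = 359×(0.610)^0.400 = 295 K; V₂ = 66.7 L.

66.7 L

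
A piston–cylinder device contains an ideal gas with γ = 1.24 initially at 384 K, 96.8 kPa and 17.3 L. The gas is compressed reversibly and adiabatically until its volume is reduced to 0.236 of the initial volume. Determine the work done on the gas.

2890 J

n = P₁V₁/(RT₁) = 96.8×17.3/(8.314×384) = 0.525 mol.
Adiabatic: TV^(γ−1) = const ⇒ T₂ = 384×(4.24)^0.240 = 543 K; PV^γ = const ⇒ P₂ = 580 kPa.
ΔU = nCvΔT = 0.525×34.6×(543−384) = 2890 J.
Q = 0 for an adiabatic process, so W = −ΔU = -2890 J.
Work done on the gas = −W_by = 2890 J.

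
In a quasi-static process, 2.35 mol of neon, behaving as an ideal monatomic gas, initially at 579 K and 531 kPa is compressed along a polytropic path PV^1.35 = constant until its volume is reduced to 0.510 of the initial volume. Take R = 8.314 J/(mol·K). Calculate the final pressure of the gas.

1320 kPa

V₁ = nRT₁/P₁ = 2.35×8.314×579/531 = 21.3 L.
Polytropic n=1.35: T₂ = T₁(V₁/V₂)^(n−1) = 579×(1.96)^0.35 = 733 K; P₂ = P₁(V₁/V₂)^n = 1320 kPa.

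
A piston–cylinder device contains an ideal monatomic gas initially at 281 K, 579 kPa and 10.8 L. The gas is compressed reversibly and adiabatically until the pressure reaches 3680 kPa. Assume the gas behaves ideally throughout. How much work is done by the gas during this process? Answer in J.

-10300 J

n = P₁V₁/(RT₁) = 579×10.8/(8.314×281) = 2.68 mol.
Adiabatic: T₂/T₁ = (P₂/P₁)^((γ−1)/γ) ⇒ T₂ = 281×(6.36)^0.400 = 589 K; V₂ = 3.56 L.
ΔU = nCvΔT = 2.68×12.5×(589−281) = 10300 J.
Q = 0 for an adiabatic process, so W = −ΔU = -10300 J.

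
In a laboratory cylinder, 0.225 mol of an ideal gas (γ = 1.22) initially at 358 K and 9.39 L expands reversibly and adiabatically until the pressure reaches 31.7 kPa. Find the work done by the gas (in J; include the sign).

P₁ = nRT₁/V₁ = 0.225×8.314×358/9.39 = 71.3 kPa.
Adiabatic: T₂/T₁ = (P₂/P₁)^((γ−1)/γ) ⇒ T₂ = 358×(0.444)^0.180 = 309 K; V₂ = 18.3 L.
ΔU = nCvΔT = 0.225×37.8×(309−358) = -414 J.
Q = 0 for an adiabatic process, so W = −ΔU = 414 J.

414 J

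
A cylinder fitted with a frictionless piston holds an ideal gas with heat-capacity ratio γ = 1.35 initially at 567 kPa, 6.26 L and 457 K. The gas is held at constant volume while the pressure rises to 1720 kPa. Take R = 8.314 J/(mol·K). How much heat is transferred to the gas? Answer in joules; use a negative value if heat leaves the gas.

20600 J

n = P₁V₁/(RT₁) = 567×6.26/(8.314×457) = 0.934 mol.
Isochoric: V stays 6.26 L; P/T = const ⇒ T₂ = 1390 K, P₂ = 1720 kPa.
W = 0 (no volume change).
ΔU = nCvΔT = 0.934×23.8×(1390−457) = 20600 J.
Q = ΔU = 20600 J.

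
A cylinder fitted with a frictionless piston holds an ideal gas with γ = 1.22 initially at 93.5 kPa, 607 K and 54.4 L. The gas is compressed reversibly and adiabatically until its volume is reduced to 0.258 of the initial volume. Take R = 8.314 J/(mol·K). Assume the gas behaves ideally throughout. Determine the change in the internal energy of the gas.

n = P₁V₁/(RT₁) = 93.5×54.4/(8.314×607) = 1.01 mol.
Adiabatic: TV^(γ−1) = const ⇒ T₂ = 607×(3.88)^0.220 = 818 K; PV^γ = const ⇒ P₂ = 488 kPa.
For an ideal gas ΔU = nCvΔT with Cv = R/(γ−1) = 37.8 J/(mol·K).
ΔU = 1.01×37.8×(818−607) = 8030 J.

8030 J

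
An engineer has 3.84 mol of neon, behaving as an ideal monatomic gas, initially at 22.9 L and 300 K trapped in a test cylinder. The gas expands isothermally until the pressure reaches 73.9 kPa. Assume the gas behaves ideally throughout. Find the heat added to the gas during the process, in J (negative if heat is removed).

P₁ = nRT₁/V₁ = 3.84×8.314×300/22.9 = 418 kPa.
Isothermal: T stays 300 K; PV = const ⇒ V₂ = 130 L, P₂ = 73.9 kPa.
ΔU = 0 (ideal gas, T constant).
W = nRT ln(V₂/V₁) = 3.84×8.314×300×ln(5.66) = 16600 J.
Q = ΔU + W = 16600 J.

16600 J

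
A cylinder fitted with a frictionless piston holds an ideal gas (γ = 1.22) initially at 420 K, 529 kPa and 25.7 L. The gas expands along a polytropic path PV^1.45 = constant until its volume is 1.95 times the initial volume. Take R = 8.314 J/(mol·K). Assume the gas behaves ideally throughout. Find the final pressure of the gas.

Polytropic n=1.45: T₂ = T₁(V₁/V₂)^(n−1) = 420×(0.513)^0.45 = 311 K; P₂ = P₁(V₁/V₂)^n = 201 kPa.

201 kPa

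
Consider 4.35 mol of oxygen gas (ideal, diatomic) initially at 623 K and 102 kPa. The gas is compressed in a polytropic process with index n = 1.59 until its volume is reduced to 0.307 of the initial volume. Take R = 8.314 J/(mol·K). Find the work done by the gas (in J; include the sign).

V₁ = nRT₁/P₁ = 4.35×8.314×623/102 = 221 L.
Polytropic n=1.59: T₂ = T₁(V₁/V₂)^(n−1) = 623×(3.26)^0.59 = 1250 K; P₂ = P₁(V₁/V₂)^n = 667 kPa.
W = (P₁V₁−P₂V₂)/(n−1) = (102×221−667×67.8)/0.59 = -38500 J.

-38500 J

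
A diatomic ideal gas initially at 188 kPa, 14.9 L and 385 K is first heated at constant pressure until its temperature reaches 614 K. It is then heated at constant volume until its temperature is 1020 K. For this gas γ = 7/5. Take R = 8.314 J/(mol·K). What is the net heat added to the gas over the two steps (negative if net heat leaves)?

n = P₁V₁/(RT₁) = 188×14.9/(8.314×385) = 0.875 mol.
Step 1 — Isobaric: P stays 188 kPa; V/T = const ⇒ T₂ = 614 K, V₂ = 23.8 L.
W = PΔV = 188×(23.8−14.9) kPa·L = 1670 J.
ΔU = nCvΔT = 0.875×20.8×(614−385) = 4170 J.
Q = ΔU + W = nCpΔT = 5830 J.
State after step 1: P = 188 kPa, V = 23.8 L, T = 614 K.
Step 2 — Isochoric: V stays 23.8 L; P/T = const ⇒ T₂ = 1020 K, P₂ = 312 kPa.
W = 0 (no volume change).
ΔU = nCvΔT = 0.875×20.8×(1020−614) = 7380 J.
Q = ΔU = 7380 J.
Net over both steps: W = 1670 J, Q = 13200 J, ΔU = 11600 J.

13200 J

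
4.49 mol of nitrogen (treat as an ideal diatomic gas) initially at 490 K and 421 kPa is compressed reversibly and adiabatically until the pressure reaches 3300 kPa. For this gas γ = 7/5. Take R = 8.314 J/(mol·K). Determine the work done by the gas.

-36600 J

V₁ = nRT₁/P₁ = 4.49×8.314×490/421 = 43.4 L.
Adiabatic: T₂/T₁ = (P₂/P₁)^((γ−1)/γ) ⇒ T₂ = 490×(7.84)^0.286 = 882 K; V₂ = 9.98 L.
ΔU = nCvΔT = 4.49×20.8×(882−490) = 36600 J.
Q = 0 for an adiabatic process, so W = −ΔU = -36600 J.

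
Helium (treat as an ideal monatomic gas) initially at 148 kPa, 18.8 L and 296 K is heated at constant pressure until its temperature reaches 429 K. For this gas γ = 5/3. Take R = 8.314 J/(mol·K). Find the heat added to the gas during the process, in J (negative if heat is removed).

n = P₁V₁/(RT₁) = 148×18.8/(8.314×296) = 1.13 mol.
Isobaric: P stays 148 kPa; V/T = const ⇒ T₂ = 429 K, V₂ = 27.2 L.
W = PΔV = 148×(27.2−18.8) kPa·L = 1250 J.
ΔU = nCvΔT = 1.13×12.5×(429−296) = 1880 J.
Q = ΔU + W = nCpΔT = 3130 J.

3130 J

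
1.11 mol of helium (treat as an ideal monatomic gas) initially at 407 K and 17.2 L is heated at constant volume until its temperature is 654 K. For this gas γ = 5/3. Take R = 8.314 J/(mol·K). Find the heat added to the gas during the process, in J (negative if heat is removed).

3420 J

P₁ = nRT₁/V₁ = 1.11×8.314×407/17.2 = 218 kPa.
Isochoric: V stays 17.2 L; P/T = const ⇒ T₂ = 654 K, P₂ = 351 kPa.
W = 0 (no volume change).
ΔU = nCvΔT = 1.11×12.5×(654−407) = 3420 J.
Q = ΔU = 3420 J.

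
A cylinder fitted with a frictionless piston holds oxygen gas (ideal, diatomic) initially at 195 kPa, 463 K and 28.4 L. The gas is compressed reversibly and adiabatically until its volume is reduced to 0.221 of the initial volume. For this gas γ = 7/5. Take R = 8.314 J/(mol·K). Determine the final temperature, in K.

Adiabatic: TV^(γ−1) = const ⇒ T₂ = 463×(4.52)^0.400 = 847 K; PV^γ = const ⇒ P₂ = 1610 kPa.

847 K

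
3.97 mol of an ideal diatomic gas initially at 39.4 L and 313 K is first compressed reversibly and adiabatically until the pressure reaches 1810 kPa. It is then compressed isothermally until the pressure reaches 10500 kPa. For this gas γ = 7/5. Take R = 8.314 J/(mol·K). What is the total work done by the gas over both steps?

P₁ = nRT₁/V₁ = 3.97×8.314×313/39.4 = 262 kPa.
Step 1 — Adiabatic: T₂/T₁ = (P₂/P₁)^((γ−1)/γ) ⇒ T₂ = 313×(6.90)^0.286 = 544 K; V₂ = 9.91 L.
ΔU = nCvΔT = 3.97×20.8×(544−313) = 19000 J.
Q = 0 for an adiabatic process, so W = −ΔU = -19000 J.
State after step 1: P = 1810 kPa, V = 9.91 L, T = 544 K.
Step 2 — Isothermal: T stays 544 K; PV = const ⇒ V₂ = 1.71 L, P₂ = 10500 kPa.
ΔU = 0 (ideal gas, T constant).
W = nRT ln(V₂/V₁) = 3.97×8.314×544×ln(0.172) = -31500 J.
Q = ΔU + W = -31500 J.
Net over both steps: W = -50600 J, Q = -31500 J, ΔU = 19000 J.

-50600 J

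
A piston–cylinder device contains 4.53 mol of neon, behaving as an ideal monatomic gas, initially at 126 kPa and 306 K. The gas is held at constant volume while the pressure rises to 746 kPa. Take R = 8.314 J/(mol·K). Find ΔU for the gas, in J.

85100 J

V₁ = nRT₁/P₁ = 4.53×8.314×306/126 = 91.5 L.
Isochoric: V stays 91.5 L; P/T = const ⇒ T₂ = 1810 K, P₂ = 746 kPa.
For an ideal gas ΔU = nCvΔT with Cv = (3/2)R = 12.5 J/(mol·K).
ΔU = 4.53×12.5×(1810−306) = 85100 J.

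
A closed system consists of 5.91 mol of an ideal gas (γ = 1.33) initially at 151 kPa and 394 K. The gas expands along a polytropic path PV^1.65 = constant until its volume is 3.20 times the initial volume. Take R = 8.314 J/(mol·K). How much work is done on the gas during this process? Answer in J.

-15800 J

V₁ = nRT₁/P₁ = 5.91×8.314×394/151 = 128 L.
Polytropic n=1.65: T₂ = T₁(V₁/V₂)^(n−1) = 394×(0.312)^0.65 = 185 K; P₂ = P₁(V₁/V₂)^n = 22.2 kPa.
W = (P₁V₁−P₂V₂)/(n−1) = (151×128−22.2×410)/0.65 = 15800 J.
Work done on the gas = −W_by = -15800 J.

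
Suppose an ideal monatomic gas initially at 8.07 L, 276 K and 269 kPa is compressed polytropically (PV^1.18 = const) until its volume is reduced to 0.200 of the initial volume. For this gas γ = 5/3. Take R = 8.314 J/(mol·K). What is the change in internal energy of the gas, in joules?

1090 J

n = P₁V₁/(RT₁) = 269×8.07/(8.314×276) = 0.946 mol.
Polytropic n=1.18: T₂ = T₁(V₁/V₂)^(n−1) = 276×(5.00)^0.18 = 369 K; P₂ = P₁(V₁/V₂)^n = 1800 kPa.
For an ideal gas ΔU = nCvΔT with Cv = (3/2)R = 12.5 J/(mol·K).
ΔU = 0.946×12.5×(369−276) = 1090 J.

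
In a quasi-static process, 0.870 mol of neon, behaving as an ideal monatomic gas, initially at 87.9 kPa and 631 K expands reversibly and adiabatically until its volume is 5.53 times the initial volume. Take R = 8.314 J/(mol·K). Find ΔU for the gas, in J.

-4660 J

V₁ = nRT₁/P₁ = 0.870×8.314×631/87.9 = 51.9 L.
Adiabatic: TV^(γ−1) = const ⇒ T₂ = 631×(0.181)^0.667 = 202 K; PV^γ = const ⇒ P₂ = 5.08 kPa.
For an ideal gas ΔU = nCvΔT with Cv = (3/2)R = 12.5 J/(mol·K).
ΔU = 0.870×12.5×(202−631) = -4660 J.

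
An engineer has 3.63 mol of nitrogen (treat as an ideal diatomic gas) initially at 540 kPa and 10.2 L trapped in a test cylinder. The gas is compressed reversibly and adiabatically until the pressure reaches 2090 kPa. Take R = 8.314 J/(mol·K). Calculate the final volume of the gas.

T₁ = P₁V₁/(nR) = 540×10.2/(3.63×8.314) = 183 K.
Adiabatic: T₂/T₁ = (P₂/P₁)^((γ−1)/γ) ⇒ T₂ = 183×(3.87)^0.286 = 269 K; V₂ = 3.88 L.

3.88 L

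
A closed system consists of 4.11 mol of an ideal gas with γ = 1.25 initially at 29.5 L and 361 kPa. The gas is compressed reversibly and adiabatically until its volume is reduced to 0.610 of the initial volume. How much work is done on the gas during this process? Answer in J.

5600 J

T₁ = P₁V₁/(nR) = 361×29.5/(4.11×8.314) = 312 K.
Adiabatic: TV^(γ−1) = const ⇒ T₂ = 312×(1.64)^0.250 = 353 K; PV^γ = const ⇒ P₂ = 670 kPa.
ΔU = nCvΔT = 4.11×33.3×(353−312) = 5600 J.
Q = 0 for an adiabatic process, so W = −ΔU = -5600 J.
Work done on the gas = −W_by = 5600 J.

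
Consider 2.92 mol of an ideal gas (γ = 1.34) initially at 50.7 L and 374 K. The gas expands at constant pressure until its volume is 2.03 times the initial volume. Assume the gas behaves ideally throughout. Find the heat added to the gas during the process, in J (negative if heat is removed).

P₁ = nRT₁/V₁ = 2.92×8.314×374/50.7 = 179 kPa.
Isobaric: P stays 179 kPa; V/T = const ⇒ T₂ = 759 K, V₂ = 103 L.
W = PΔV = 179×(103−50.7) kPa·L = 9350 J.
ΔU = nCvΔT = 2.92×24.5×(759−374) = 27500 J.
Q = ΔU + W = nCpΔT = 36900 J.

36900 J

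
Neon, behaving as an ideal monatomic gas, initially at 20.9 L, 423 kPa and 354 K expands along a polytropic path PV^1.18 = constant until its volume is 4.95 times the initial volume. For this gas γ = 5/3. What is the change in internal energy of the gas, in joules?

n = P₁V₁/(RT₁) = 423×20.9/(8.314×354) = 3.00 mol.
Polytropic n=1.18: T₂ = T₁(V₁/V₂)^(n−1) = 354×(0.202)^0.18 = 265 K; P₂ = P₁(V₁/V₂)^n = 64.1 kPa.
For an ideal gas ΔU = nCvΔT with Cv = (3/2)R = 12.5 J/(mol·K).
ΔU = 3.00×12.5×(265−354) = -3320 J.

-3320 J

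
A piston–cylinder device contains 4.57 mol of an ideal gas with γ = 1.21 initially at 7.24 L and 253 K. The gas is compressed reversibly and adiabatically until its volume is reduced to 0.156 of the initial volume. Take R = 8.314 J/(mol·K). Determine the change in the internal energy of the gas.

21800 J

P₁ = nRT₁/V₁ = 4.57×8.314×253/7.24 = 1330 kPa.
Adiabatic: TV^(γ−1) = const ⇒ T₂ = 253×(6.41)^0.210 = 374 K; PV^γ = const ⇒ P₂ = 12600 kPa.
For an ideal gas ΔU = nCvΔT with Cv = R/(γ−1) = 39.6 J/(mol·K).
ΔU = 4.57×39.6×(374−253) = 21800 J.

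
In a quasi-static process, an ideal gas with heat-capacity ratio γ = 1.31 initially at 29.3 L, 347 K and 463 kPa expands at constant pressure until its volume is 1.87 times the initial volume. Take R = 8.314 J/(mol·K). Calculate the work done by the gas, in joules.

n = P₁V₁/(RT₁) = 463×29.3/(8.314×347) = 4.70 mol.
Isobaric: P stays 463 kPa; V/T = const ⇒ T₂ = 649 K, V₂ = 54.8 L.
W = PΔV = 463×(54.8−29.3) kPa·L = 11800 J.

11800 J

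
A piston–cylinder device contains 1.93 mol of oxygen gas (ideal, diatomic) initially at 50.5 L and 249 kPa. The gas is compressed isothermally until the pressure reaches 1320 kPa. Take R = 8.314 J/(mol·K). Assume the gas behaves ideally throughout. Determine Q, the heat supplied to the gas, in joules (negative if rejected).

T₁ = P₁V₁/(nR) = 249×50.5/(1.93×8.314) = 784 K.
Isothermal: T stays 784 K; PV = const ⇒ V₂ = 9.53 L, P₂ = 1320 kPa.
ΔU = 0 (ideal gas, T constant).
W = nRT ln(V₂/V₁) = 1.93×8.314×784×ln(0.189) = -21000 J.
Q = ΔU + W = -21000 J.

-21000 J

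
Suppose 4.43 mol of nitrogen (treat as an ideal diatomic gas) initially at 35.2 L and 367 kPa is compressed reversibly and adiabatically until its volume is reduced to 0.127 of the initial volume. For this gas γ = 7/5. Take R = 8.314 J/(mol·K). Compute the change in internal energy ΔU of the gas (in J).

41400 J

T₁ = P₁V₁/(nR) = 367×35.2/(4.43×8.314) = 351 K.
Adiabatic: TV^(γ−1) = const ⇒ T₂ = 351×(7.87)^0.400 = 801 K; PV^γ = const ⇒ P₂ = 6600 kPa.
For an ideal gas ΔU = nCvΔT with Cv = (5/2)R = 20.8 J/(mol·K).
ΔU = 4.43×20.8×(801−351) = 41400 J.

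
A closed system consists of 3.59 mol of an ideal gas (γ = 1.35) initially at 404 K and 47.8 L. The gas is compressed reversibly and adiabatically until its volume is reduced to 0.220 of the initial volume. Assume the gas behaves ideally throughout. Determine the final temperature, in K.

P₁ = nRT₁/V₁ = 3.59×8.314×404/47.8 = 252 kPa.
Adiabatic: TV^(γ−1) = const ⇒ T₂ = 404×(4.55)^0.350 = 686 K; PV^γ = const ⇒ P₂ = 1950 kPa.

686 K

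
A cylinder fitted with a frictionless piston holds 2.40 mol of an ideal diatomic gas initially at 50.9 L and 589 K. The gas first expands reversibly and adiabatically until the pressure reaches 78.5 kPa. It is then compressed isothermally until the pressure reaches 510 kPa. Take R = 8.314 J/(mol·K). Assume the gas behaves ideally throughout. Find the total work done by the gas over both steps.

P₁ = nRT₁/V₁ = 2.40×8.314×589/50.9 = 231 kPa.
Step 1 — Adiabatic: T₂/T₁ = (P₂/P₁)^((γ−1)/γ) ⇒ T₂ = 589×(0.340)^0.286 = 433 K; V₂ = 110 L.
ΔU = nCvΔT = 2.40×20.8×(433−589) = -7790 J.
Q = 0 for an adiabatic process, so W = −ΔU = 7790 J.
State after step 1: P = 78.5 kPa, V = 110 L, T = 433 K.
Step 2 — Isothermal: T stays 433 K; PV = const ⇒ V₂ = 16.9 L, P₂ = 510 kPa.
ΔU = 0 (ideal gas, T constant).
W = nRT ln(V₂/V₁) = 2.40×8.314×433×ln(0.154) = -16200 J.
Q = ΔU + W = -16200 J.
Net over both steps: W = -8360 J, Q = -16200 J, ΔU = -7790 J.

-8360 J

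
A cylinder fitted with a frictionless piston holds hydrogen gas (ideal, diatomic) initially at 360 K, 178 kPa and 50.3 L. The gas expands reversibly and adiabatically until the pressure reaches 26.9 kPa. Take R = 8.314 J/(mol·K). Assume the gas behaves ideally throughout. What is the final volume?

194 L

Adiabatic: T₂/T₁ = (P₂/P₁)^((γ−1)/γ) ⇒ T₂ = 360×(0.151)^0.286 = 210 K; V₂ = 194 L.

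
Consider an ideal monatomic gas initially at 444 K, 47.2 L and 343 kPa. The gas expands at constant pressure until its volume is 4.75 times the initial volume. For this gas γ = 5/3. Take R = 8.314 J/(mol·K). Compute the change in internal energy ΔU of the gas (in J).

n = P₁V₁/(RT₁) = 343×47.2/(8.314×444) = 4.39 mol.
Isobaric: P stays 343 kPa; V/T = const ⇒ T₂ = 2110 K, V₂ = 224 L.
For an ideal gas ΔU = nCvΔT with Cv = (3/2)R = 12.5 J/(mol·K).
ΔU = 4.39×12.5×(2110−444) = 91100 J.

91100 J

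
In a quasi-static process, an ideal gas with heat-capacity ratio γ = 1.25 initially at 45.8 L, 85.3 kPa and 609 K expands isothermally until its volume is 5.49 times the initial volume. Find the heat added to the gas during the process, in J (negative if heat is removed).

n = P₁V₁/(RT₁) = 85.3×45.8/(8.314×609) = 0.772 mol.
Isothermal: T stays 609 K; PV = const ⇒ V₂ = 251 L, P₂ = 15.5 kPa.
ΔU = 0 (ideal gas, T constant).
W = nRT ln(V₂/V₁) = 0.772×8.314×609×ln(5.49) = 6650 J.
Q = ΔU + W = 6650 J.

6650 J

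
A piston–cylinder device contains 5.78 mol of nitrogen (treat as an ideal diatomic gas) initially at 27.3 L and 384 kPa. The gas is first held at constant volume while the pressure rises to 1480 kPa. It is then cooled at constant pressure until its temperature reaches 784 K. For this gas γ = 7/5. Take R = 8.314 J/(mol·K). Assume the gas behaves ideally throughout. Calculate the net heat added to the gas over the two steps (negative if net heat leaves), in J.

65300 J

T₁ = P₁V₁/(nR) = 384×27.3/(5.78×8.314) = 218 K.
Step 1 — Isochoric: V stays 27.3 L; P/T = const ⇒ T₂ = 841 K, P₂ = 1480 kPa.
W = 0 (no volume change).
ΔU = nCvΔT = 5.78×20.8×(841−218) = 74800 J.
Q = ΔU = 74800 J.
State after step 1: P = 1480 kPa, V = 27.3 L, T = 841 K.
Step 2 — Isobaric: P stays 1480 kPa; V/T = const ⇒ T₂ = 784 K, V₂ = 25.5 L.
W = PΔV = 1480×(25.5−27.3) kPa·L = -2730 J.
ΔU = nCvΔT = 5.78×20.8×(784−841) = -6820 J.
Q = ΔU + W = nCpΔT = -9550 J.
Net over both steps: W = -2730 J, Q = 65300 J, ΔU = 68000 J.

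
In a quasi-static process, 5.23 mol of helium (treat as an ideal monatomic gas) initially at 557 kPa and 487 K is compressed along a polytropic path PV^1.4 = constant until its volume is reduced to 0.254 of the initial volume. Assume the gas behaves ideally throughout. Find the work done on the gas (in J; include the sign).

V₁ = nRT₁/P₁ = 5.23×8.314×487/557 = 38.0 L.
Polytropic n=1.4: T₂ = T₁(V₁/V₂)^(n−1) = 487×(3.94)^0.40 = 843 K; P₂ = P₁(V₁/V₂)^n = 3790 kPa.
W = (P₁V₁−P₂V₂)/(n−1) = (557×38.0−3790×9.66)/0.40 = -38700 J.
Work done on the gas = −W_by = 38700 J.

38700 J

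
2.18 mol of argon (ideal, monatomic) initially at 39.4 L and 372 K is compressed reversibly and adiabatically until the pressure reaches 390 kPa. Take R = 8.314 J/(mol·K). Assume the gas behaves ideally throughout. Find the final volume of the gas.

P₁ = nRT₁/V₁ = 2.18×8.314×372/39.4 = 171 kPa.
Adiabatic: T₂/T₁ = (P₂/P₁)^((γ−1)/γ) ⇒ T₂ = 372×(2.28)^0.400 = 517 K; V₂ = 24.0 L.

24.0 L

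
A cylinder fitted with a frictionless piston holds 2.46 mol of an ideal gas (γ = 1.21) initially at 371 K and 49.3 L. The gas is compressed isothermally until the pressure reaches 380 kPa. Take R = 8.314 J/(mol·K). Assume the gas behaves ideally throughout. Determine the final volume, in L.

20.0 L

P₁ = nRT₁/V₁ = 2.46×8.314×371/49.3 = 154 kPa.
Isothermal: T stays 371 K; PV = const ⇒ V₂ = 20.0 L, P₂ = 380 kPa.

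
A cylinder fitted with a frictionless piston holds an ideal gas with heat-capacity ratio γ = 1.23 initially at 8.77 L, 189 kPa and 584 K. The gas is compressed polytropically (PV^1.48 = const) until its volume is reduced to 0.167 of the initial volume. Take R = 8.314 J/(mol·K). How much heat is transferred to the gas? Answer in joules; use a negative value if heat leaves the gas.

5110 J

n = P₁V₁/(RT₁) = 189×8.77/(8.314×584) = 0.341 mol.
Polytropic n=1.48: T₂ = T₁(V₁/V₂)^(n−1) = 584×(5.99)^0.48 = 1380 K; P₂ = P₁(V₁/V₂)^n = 2670 kPa.
W = (P₁V₁−P₂V₂)/(n−1) = (189×8.77−2670×1.46)/0.48 = -4700 J.
ΔU = nCvΔT = 0.341×36.1×(1380−584) = 9810 J.
Q = ΔU + W = 5110 J.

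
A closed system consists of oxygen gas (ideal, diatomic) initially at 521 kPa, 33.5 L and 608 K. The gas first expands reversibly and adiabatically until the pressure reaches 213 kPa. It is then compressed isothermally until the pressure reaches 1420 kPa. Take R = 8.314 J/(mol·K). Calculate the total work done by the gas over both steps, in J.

-15800 J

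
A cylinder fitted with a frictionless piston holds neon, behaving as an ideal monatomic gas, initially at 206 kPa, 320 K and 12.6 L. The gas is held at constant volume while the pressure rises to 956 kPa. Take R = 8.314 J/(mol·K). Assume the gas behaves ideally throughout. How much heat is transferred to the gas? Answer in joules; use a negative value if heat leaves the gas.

n = P₁V₁/(RT₁) = 206×12.6/(8.314×320) = 0.976 mol.
Isochoric: V stays 12.6 L; P/T = const ⇒ T₂ = 1490 K, P₂ = 956 kPa.
W = 0 (no volume change).
ΔU = nCvΔT = 0.976×12.5×(1490−320) = 14200 J.
Q = ΔU = 14200 J.

14200 J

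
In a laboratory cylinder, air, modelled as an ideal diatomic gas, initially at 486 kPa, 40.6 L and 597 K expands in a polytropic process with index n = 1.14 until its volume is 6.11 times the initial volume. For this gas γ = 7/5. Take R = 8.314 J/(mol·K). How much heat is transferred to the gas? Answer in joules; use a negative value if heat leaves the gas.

20500 J

n = P₁V₁/(RT₁) = 486×40.6/(8.314×597) = 3.98 mol.
Polytropic n=1.14: T₂ = T₁(V₁/V₂)^(n−1) = 597×(0.164)^0.14 = 463 K; P₂ = P₁(V₁/V₂)^n = 61.7 kPa.
W = (P₁V₁−P₂V₂)/(n−1) = (486×40.6−61.7×248)/0.14 = 31500 J.
ΔU = nCvΔT = 3.98×20.8×(463−597) = -11000 J.
Q = ΔU + W = 20500 J.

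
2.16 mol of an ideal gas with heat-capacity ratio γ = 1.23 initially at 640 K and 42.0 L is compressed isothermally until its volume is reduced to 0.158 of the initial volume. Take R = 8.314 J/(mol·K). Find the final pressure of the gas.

1730 kPa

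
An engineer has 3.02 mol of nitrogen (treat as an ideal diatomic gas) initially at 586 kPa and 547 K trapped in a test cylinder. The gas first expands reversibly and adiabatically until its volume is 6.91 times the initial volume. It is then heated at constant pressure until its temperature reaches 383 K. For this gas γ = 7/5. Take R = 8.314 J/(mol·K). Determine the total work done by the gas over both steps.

V₁ = nRT₁/P₁ = 3.02×8.314×547/586 = 23.4 L.
Step 1 — Adiabatic: TV^(γ−1) = const ⇒ T₂ = 547×(0.145)^0.400 = 252 K; PV^γ = const ⇒ P₂ = 39.1 kPa.
ΔU = nCvΔT = 3.02×20.8×(252−547) = -18500 J.
Q = 0 for an adiabatic process, so W = −ΔU = 18500 J.
State after step 1: P = 39.1 kPa, V = 162 L, T = 252 K.
Step 2 — Isobaric: P stays 39.1 kPa; V/T = const ⇒ T₂ = 383 K, V₂ = 246 L.
W = PΔV = 39.1×(246−162) kPa·L = 3280 J.
ΔU = nCvΔT = 3.02×20.8×(383−252) = 8190 J.
Q = ΔU + W = nCpΔT = 11500 J.
Net over both steps: W = 21800 J, Q = 11500 J, ΔU = -10300 J.

21800 J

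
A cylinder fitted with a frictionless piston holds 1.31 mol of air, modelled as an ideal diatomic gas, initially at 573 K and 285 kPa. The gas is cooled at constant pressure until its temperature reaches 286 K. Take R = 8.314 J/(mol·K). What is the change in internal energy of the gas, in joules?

V₁ = nRT₁/P₁ = 1.31×8.314×573/285 = 21.9 L.
Isobaric: P stays 285 kPa; V/T = const ⇒ T₂ = 286 K, V₂ = 10.9 L.
For an ideal gas ΔU = nCvΔT with Cv = (5/2)R = 20.8 J/(mol·K).
ΔU = 1.31×20.8×(286−573) = -7810 J.

-7810 J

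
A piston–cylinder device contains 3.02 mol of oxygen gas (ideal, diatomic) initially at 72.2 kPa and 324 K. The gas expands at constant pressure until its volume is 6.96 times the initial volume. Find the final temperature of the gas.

2260 K

V₁ = nRT₁/P₁ = 3.02×8.314×324/72.2 = 113 L.
Isobaric: P stays 72.2 kPa; V/T = const ⇒ T₂ = 2260 K, V₂ = 784 L.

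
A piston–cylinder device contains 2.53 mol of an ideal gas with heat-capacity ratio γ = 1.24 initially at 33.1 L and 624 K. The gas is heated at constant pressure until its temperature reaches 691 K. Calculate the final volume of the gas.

36.7 L

P₁ = nRT₁/V₁ = 2.53×8.314×624/33.1 = 397 kPa.
Isobaric: P stays 397 kPa; V/T = const ⇒ T₂ = 691 K, V₂ = 36.7 L.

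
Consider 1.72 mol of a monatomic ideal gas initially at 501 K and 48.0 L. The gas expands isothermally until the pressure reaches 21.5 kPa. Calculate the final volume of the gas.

333 L

P₁ = nRT₁/V₁ = 1.72×8.314×501/48.0 = 149 kPa.
Isothermal: T stays 501 K; PV = const ⇒ V₂ = 333 L, P₂ = 21.5 kPa.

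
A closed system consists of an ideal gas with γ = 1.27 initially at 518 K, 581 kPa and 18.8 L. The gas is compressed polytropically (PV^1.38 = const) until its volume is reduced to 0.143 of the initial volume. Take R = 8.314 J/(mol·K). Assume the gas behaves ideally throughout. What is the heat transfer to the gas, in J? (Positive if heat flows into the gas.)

12800 J

n = P₁V₁/(RT₁) = 581×18.8/(8.314×518) = 2.54 mol.
Polytropic n=1.38: T₂ = T₁(V₁/V₂)^(n−1) = 518×(6.99)^0.38 = 1080 K; P₂ = P₁(V₁/V₂)^n = 8510 kPa.
W = (P₁V₁−P₂V₂)/(n−1) = (581×18.8−8510×2.69)/0.38 = -31400 J.
ΔU = nCvΔT = 2.54×30.8×(1080−518) = 44300 J.
Q = ΔU + W = 12800 J.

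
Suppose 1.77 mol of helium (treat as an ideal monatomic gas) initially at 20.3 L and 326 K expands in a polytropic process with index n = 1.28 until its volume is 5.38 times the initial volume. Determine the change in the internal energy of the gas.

-2700 J

P₁ = nRT₁/V₁ = 1.77×8.314×326/20.3 = 236 kPa.
Polytropic n=1.28: T₂ = T₁(V₁/V₂)^(n−1) = 326×(0.186)^0.28 = 204 K; P₂ = P₁(V₁/V₂)^n = 27.4 kPa.
For an ideal gas ΔU = nCvΔT with Cv = (3/2)R = 12.5 J/(mol·K).
ΔU = 1.77×12.5×(204−326) = -2700 J.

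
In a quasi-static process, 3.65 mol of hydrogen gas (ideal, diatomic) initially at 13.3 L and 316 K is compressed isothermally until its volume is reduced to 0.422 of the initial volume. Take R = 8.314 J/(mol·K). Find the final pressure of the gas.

1710 kPa

P₁ = nRT₁/V₁ = 3.65×8.314×316/13.3 = 721 kPa.
Isothermal: T stays 316 K; PV = const ⇒ V₂ = 5.61 L, P₂ = 1710 kPa.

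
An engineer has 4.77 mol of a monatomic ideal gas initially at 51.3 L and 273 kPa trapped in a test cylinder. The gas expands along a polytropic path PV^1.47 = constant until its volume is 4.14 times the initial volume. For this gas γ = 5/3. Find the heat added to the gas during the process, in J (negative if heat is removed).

T₁ = P₁V₁/(nR) = 273×51.3/(4.77×8.314) = 353 K.
Polytropic n=1.47: T₂ = T₁(V₁/V₂)^(n−1) = 353×(0.242)^0.47 = 181 K; P₂ = P₁(V₁/V₂)^n = 33.8 kPa.
W = (P₁V₁−P₂V₂)/(n−1) = (273×51.3−33.8×212)/0.47 = 14500 J.
ΔU = nCvΔT = 4.77×12.5×(181−353) = -10200 J.
Q = ΔU + W = 4280 J.

4280 J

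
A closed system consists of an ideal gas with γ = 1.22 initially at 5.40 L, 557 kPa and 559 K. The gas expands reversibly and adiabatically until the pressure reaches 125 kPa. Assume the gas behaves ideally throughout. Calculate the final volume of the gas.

18.4 L

Adiabatic: T₂/T₁ = (P₂/P₁)^((γ−1)/γ) ⇒ T₂ = 559×(0.224)^0.180 = 427 K; V₂ = 18.4 L.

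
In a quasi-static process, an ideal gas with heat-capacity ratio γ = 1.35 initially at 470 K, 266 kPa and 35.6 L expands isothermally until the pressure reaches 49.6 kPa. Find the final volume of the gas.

191 L

Isothermal: T stays 470 K; PV = const ⇒ V₂ = 191 L, P₂ = 49.6 kPa.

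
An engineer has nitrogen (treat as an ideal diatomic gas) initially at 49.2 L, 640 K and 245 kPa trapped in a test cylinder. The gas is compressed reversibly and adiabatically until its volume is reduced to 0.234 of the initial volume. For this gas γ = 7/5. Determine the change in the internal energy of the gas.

23700 J

n = P₁V₁/(RT₁) = 245×49.2/(8.314×640) = 2.27 mol.
Adiabatic: TV^(γ−1) = const ⇒ T₂ = 640×(4.27)^0.400 = 1140 K; PV^γ = const ⇒ P₂ = 1870 kPa.
For an ideal gas ΔU = nCvΔT with Cv = (5/2)R = 20.8 J/(mol·K).
ΔU = 2.27×20.8×(1140−640) = 23700 J.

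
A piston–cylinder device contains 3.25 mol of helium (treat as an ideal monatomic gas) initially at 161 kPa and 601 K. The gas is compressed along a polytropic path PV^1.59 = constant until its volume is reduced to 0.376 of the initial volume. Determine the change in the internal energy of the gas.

V₁ = nRT₁/P₁ = 3.25×8.314×601/161 = 101 L.
Polytropic n=1.59: T₂ = T₁(V₁/V₂)^(n−1) = 601×(2.66)^0.59 = 1070 K; P₂ = P₁(V₁/V₂)^n = 763 kPa.
For an ideal gas ΔU = nCvΔT with Cv = (3/2)R = 12.5 J/(mol·K).
ΔU = 3.25×12.5×(1070−601) = 19000 J.

19000 J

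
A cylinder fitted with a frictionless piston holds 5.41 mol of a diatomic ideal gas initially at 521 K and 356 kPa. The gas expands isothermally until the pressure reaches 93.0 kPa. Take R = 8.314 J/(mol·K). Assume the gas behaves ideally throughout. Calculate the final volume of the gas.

252 L

V₁ = nRT₁/P₁ = 5.41×8.314×521/356 = 65.8 L.
Isothermal: T stays 521 K; PV = const ⇒ V₂ = 252 L, P₂ = 93.0 kPa.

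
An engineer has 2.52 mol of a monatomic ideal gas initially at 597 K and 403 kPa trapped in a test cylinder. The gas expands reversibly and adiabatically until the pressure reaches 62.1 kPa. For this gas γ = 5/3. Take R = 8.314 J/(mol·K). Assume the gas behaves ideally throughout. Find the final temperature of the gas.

283 K

V₁ = nRT₁/P₁ = 2.52×8.314×597/403 = 31.0 L.
Adiabatic: T₂/T₁ = (P₂/P₁)^((γ−1)/γ) ⇒ T₂ = 597×(0.154)^0.400 = 283 K; V₂ = 95.3 L.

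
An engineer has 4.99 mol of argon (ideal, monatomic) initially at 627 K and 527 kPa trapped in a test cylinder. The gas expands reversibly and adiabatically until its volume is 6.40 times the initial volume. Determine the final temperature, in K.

182 K

V₁ = nRT₁/P₁ = 4.99×8.314×627/527 = 49.4 L.
Adiabatic: TV^(γ−1) = const ⇒ T₂ = 627×(0.156)^0.667 = 182 K; PV^γ = const ⇒ P₂ = 23.9 kPa.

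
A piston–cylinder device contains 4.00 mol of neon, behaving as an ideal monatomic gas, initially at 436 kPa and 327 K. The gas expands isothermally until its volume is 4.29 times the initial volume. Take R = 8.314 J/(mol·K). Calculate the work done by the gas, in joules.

15800 J

V₁ = nRT₁/P₁ = 4.00×8.314×327/436 = 24.9 L.
Isothermal: T stays 327 K; PV = const ⇒ V₂ = 107 L, P₂ = 102 kPa.
W = nRT ln(V₂/V₁) = 4.00×8.314×327×ln(4.29) = 15800 J.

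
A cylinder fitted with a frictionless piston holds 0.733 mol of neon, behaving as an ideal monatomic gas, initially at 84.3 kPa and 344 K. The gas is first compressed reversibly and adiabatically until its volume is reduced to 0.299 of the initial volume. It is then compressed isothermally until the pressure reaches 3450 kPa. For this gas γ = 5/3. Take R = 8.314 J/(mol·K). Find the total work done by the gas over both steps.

V₁ = nRT₁/P₁ = 0.733×8.314×344/84.3 = 24.9 L.
Step 1 — Adiabatic: TV^(γ−1) = const ⇒ T₂ = 344×(3.34)^0.667 = 769 K; PV^γ = const ⇒ P₂ = 631 kPa.
ΔU = nCvΔT = 0.733×12.5×(769−344) = 3890 J.
Q = 0 for an adiabatic process, so W = −ΔU = -3890 J.
State after step 1: P = 631 kPa, V = 7.44 L, T = 769 K.
Step 2 — Isothermal: T stays 769 K; PV = const ⇒ V₂ = 1.36 L, P₂ = 3450 kPa.
ΔU = 0 (ideal gas, T constant).
W = nRT ln(V₂/V₁) = 0.733×8.314×769×ln(0.183) = -7970 J.
Q = ΔU + W = -7970 J.
Net over both steps: W = -11900 J, Q = -7970 J, ΔU = 3890 J.

-11900 J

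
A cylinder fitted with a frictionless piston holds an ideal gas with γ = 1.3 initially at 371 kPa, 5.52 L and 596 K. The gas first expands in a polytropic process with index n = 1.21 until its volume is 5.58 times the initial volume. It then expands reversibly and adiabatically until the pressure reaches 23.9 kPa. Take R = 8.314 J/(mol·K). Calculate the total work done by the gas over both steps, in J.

3630 J

n = P₁V₁/(RT₁) = 371×5.52/(8.314×596) = 0.413 mol.
Step 1 — Polytropic n=1.21: T₂ = T₁(V₁/V₂)^(n−1) = 596×(0.179)^0.21 = 415 K; P₂ = P₁(V₁/V₂)^n = 46.3 kPa.
W = (P₁V₁−P₂V₂)/(n−1) = (371×5.52−46.3×30.8)/0.21 = 2960 J.
ΔU = nCvΔT = 0.413×27.7×(415−596) = -2070 J.
Q = ΔU + W = 887 J.
State after step 1: P = 46.3 kPa, V = 30.8 L, T = 415 K.
Step 2 — Adiabatic: T₂/T₁ = (P₂/P₁)^((γ−1)/γ) ⇒ T₂ = 415×(0.516)^0.231 = 357 K; V₂ = 51.3 L.
ΔU = nCvΔT = 0.413×27.7×(357−415) = -674 J.
Q = 0 for an adiabatic process, so W = −ΔU = 674 J.
Net over both steps: W = 3630 J, Q = 887 J, ΔU = -2740 J.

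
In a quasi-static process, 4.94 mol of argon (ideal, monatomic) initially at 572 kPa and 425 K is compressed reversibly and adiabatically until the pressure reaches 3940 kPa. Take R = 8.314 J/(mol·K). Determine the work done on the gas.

V₁ = nRT₁/P₁ = 4.94×8.314×425/572 = 30.5 L.
Adiabatic: T₂/T₁ = (P₂/P₁)^((γ−1)/γ) ⇒ T₂ = 425×(6.89)^0.400 = 920 K; V₂ = 9.59 L.
ΔU = nCvΔT = 4.94×12.5×(920−425) = 30500 J.
Q = 0 for an adiabatic process, so W = −ΔU = -30500 J.
Work done on the gas = −W_by = 30500 J.

30500 J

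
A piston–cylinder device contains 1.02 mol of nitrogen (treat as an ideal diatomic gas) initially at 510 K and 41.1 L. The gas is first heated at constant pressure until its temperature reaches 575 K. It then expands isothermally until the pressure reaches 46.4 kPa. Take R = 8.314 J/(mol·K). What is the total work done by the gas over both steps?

P₁ = nRT₁/V₁ = 1.02×8.314×510/41.1 = 105 kPa.
Step 1 — Isobaric: P stays 105 kPa; V/T = const ⇒ T₂ = 575 K, V₂ = 46.3 L.
W = PΔV = 105×(46.3−41.1) kPa·L = 551 J.
ΔU = nCvΔT = 1.02×20.8×(575−510) = 1380 J.
Q = ΔU + W = nCpΔT = 1930 J.
State after step 1: P = 105 kPa, V = 46.3 L, T = 575 K.
Step 2 — Isothermal: T stays 575 K; PV = const ⇒ V₂ = 105 L, P₂ = 46.4 kPa.
ΔU = 0 (ideal gas, T constant).
W = nRT ln(V₂/V₁) = 1.02×8.314×575×ln(2.27) = 3990 J.
Q = ΔU + W = 3990 J.
Net over both steps: W = 4540 J, Q = 5920 J, ΔU = 1380 J.

4540 J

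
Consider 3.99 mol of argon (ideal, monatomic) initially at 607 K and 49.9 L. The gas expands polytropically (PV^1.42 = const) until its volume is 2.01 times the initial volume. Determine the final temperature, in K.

P₁ = nRT₁/V₁ = 3.99×8.314×607/49.9 = 404 kPa.
Polytropic n=1.42: T₂ = T₁(V₁/V₂)^(n−1) = 607×(0.498)^0.42 = 453 K; P₂ = P₁(V₁/V₂)^n = 150 kPa.

453 K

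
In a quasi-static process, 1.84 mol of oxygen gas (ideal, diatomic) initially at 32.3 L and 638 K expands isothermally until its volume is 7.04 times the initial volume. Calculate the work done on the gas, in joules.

P₁ = nRT₁/V₁ = 1.84×8.314×638/32.3 = 302 kPa.
Isothermal: T stays 638 K; PV = const ⇒ V₂ = 227 L, P₂ = 42.9 kPa.
W = nRT ln(V₂/V₁) = 1.84×8.314×638×ln(7.04) = 19000 J.
Work done on the gas = −W_by = -19000 J.

-19000 J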